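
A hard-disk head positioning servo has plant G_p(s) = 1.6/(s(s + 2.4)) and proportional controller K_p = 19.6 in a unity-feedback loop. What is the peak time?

T_p = 0.574 s

The closed-loop denominator s² + 2.4s + 31.36 gives ω_n = √31.36 = 5.6 and ζ = 2.4/(2ω_n) = 0.2143.
Damped frequency ω_d = ω_n√(1−ζ²) = 5.47 rad/s, so peak time T_p = π/ω_d = 0.574 s.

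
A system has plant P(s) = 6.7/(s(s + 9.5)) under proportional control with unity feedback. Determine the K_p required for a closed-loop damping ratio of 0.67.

Closed-loop characteristic equation: s² + 9.5s + K_p·6.7 = 0.
So ω_n = √(6.7K_p) and 2ζω_n = 9.5, giving ζ = 9.5/(2√(6.7K_p)).
Setting ζ = 0.67: √(6.7K_p) = 9.5/(2·0.67) = 7.09, so K_p = 50.26/6.7 = 7.5.

K_p = 7.5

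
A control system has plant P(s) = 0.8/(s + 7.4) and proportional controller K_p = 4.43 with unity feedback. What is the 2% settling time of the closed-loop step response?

Closed-loop transfer function: T(s) = K_p·P(s)/(1 + K_p·P(s)) = 3.544/(s + 7.4 + 3.544) = 3.544/(s + 10.94).
Time constant τ = 1/10.94 = 0.09137 s, so the 2% settling time is about 4τ = 0.365 s.

T_s ≈ 0.365 s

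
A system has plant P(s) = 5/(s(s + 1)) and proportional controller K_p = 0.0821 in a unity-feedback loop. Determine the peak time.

T_p = 7.84 s

Closed-loop characteristic equation: s² + 1s + 0.4105 = 0, so ω_n = 0.6407 rad/s and ζ = 1/(2·0.6407) = 0.7804.
Damped frequency ω_d = ω_n√(1−ζ²) = 0.4006 rad/s, so peak time T_p = π/ω_d = 7.84 s.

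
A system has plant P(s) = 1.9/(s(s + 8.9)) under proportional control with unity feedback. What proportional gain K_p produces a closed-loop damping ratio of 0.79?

K_p = 16.7

Closed-loop characteristic equation: s² + 8.9s + K_p·1.9 = 0.
So ω_n = √(1.9K_p) and 2ζω_n = 8.9, giving ζ = 8.9/(2√(1.9K_p)).
Setting ζ = 0.79: √(1.9K_p) = 8.9/(2·0.79) = 5.633, so K_p = 31.73/1.9 = 16.7.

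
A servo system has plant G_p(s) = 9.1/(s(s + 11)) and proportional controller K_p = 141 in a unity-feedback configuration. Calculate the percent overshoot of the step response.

The closed-loop denominator s² + 11s + 1283 gives ω_n = √1283 = 35.82 and ζ = 11/(2ω_n) = 0.1535.
%OS = 100·exp(−πζ/√(1−ζ²)) = 100·exp(−π·0.1535/√0.9764) = 61.4%.

61.4%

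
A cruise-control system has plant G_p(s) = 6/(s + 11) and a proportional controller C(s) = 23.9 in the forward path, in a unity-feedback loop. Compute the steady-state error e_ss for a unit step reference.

0.0712

The loop is type 0. Static position error constant K_pos = C(0)·G_p(0) = 23.9·0.5455 = 13.04.
Steady-state error to a unit step: e_ss = 1/(1+K_pos) = 1/14.04 = 0.0712.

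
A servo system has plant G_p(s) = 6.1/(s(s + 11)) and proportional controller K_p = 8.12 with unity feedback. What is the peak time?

The closed-loop denominator s² + 11s + 49.53 gives ω_n = √49.53 = 7.038 and ζ = 11/(2ω_n) = 0.7815.
Damped frequency ω_d = ω_n√(1−ζ²) = 4.391 rad/s, so peak time T_p = π/ω_d = 0.715 s.

T_p = 0.715 s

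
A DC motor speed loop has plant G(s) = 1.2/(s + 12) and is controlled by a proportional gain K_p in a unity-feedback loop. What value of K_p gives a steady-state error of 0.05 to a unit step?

For a type-0 loop with proportional control, e_ss = 1/(1 + K_p·G(0)).
G(0) = 0.1. Require 1/(1 + K_p·0.1) = 0.05, so 1 + 0.1·K_p = 20.
K_p = (20 − 1)/0.1 = 190.

K_p = 190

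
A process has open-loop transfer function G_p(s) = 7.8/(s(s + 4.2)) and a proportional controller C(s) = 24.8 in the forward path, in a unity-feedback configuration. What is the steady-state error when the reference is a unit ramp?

0.0217

The loop has one pole at the origin (type 1). Velocity error constant K_v = lim_{s→0} s·C(s)G_p(s) = 24.8·7.8/4.2 = 46.06.
Steady-state error to a unit ramp: e_ss = 1/K_v = 0.0217.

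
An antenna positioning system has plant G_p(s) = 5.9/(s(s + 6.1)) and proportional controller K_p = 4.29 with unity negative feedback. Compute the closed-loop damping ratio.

1 + K_p·G_p(s) = 0 gives s² + 6.1s + 25.31 = 0.
So ω_n² = 25.31 ⇒ ω_n = 5.031 rad/s, and ζ = 6.1/(2ω_n) = 0.606.

ζ = 0.606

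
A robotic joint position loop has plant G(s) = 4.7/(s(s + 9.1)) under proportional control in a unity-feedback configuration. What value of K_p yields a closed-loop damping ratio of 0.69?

Closed-loop characteristic equation: s² + 9.1s + K_p·4.7 = 0.
So ω_n = √(4.7K_p) and 2ζω_n = 9.1, giving ζ = 9.1/(2√(4.7K_p)).
Setting ζ = 0.69: √(4.7K_p) = 9.1/(2·0.69) = 6.594, so K_p = 43.48/4.7 = 9.25.

K_p = 9.25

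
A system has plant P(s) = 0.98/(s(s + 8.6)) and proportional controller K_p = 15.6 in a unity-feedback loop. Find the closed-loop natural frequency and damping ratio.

ω_n = 3.91 rad/s, ζ = 1.1

With unity feedback the closed-loop characteristic equation is s² + 8.6s + 15.6·0.98 = s² + 8.6s + 15.29 = 0.
So ω_n² = 15.29 ⇒ ω_n = 3.91 rad/s, and ζ = 8.6/(2ω_n) = 1.1.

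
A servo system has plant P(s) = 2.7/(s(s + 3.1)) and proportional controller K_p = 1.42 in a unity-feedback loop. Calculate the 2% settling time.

T_s ≈ 2.58 s

Closed-loop characteristic equation: s² + 3.1s + 3.834 = 0, so ω_n = 1.958 rad/s and ζ = 3.1/(2·1.958) = 0.7916.
2% settling time T_s ≈ 4/(ζω_n) = 4/1.55 = 2.58 s.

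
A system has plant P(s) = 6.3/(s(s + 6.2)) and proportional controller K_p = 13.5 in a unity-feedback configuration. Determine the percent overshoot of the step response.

32.6%

From 1 + K_pP(s) = 0: s² + 6.2s + 85.05 = 0 ⇒ ω_n = 9.222, ζ = 0.3361.
%OS = 100·exp(−πζ/√(1−ζ²)) = 100·exp(−π·0.3361/√0.887) = 32.6%.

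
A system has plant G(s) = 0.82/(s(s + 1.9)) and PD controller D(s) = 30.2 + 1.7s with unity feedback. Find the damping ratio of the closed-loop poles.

ζ = 0.331

Forward path: (30.2 + 1.7s)·0.82/(s(s+1.9)). The closed-loop characteristic equation is s² + (1.9 + 0.82·1.7)s + 0.82·30.2 = 0.
That is s² + 3.294s + 24.76 = 0, so ω_n = 4.976 rad/s and ζ = 3.294/(2·4.976) = 0.331.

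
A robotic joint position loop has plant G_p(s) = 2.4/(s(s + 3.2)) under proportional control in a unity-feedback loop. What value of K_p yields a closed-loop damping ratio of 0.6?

K_p = 2.96

Closed-loop characteristic equation: s² + 3.2s + K_p·2.4 = 0.
So ω_n = √(2.4K_p) and 2ζω_n = 3.2, giving ζ = 3.2/(2√(2.4K_p)).
Setting ζ = 0.6: √(2.4K_p) = 3.2/(2·0.6) = 2.667, so K_p = 7.111/2.4 = 2.96.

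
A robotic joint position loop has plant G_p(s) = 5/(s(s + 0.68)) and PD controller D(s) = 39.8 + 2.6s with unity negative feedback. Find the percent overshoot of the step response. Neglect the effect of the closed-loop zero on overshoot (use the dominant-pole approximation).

17.5%

Forward path: (39.8 + 2.6s)·5/(s(s+0.68)). The closed-loop characteristic equation is s² + (0.68 + 5·2.6)s + 5·39.8 = 0.
That is s² + 13.68s + 199 = 0, so ω_n = 14.11 rad/s and ζ = 13.68/(2·14.11) = 0.4849.
%OS = 100·exp(−πζ/√(1−ζ²)) = 17.5%.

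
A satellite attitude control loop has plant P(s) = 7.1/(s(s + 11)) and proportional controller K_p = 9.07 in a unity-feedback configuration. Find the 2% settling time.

T_s ≈ 0.727 s

The closed-loop denominator s² + 11s + 64.4 gives ω_n = √64.4 = 8.025 and ζ = 11/(2ω_n) = 0.6854.
2% settling time T_s ≈ 4/(ζω_n) = 4/5.5 = 0.727 s.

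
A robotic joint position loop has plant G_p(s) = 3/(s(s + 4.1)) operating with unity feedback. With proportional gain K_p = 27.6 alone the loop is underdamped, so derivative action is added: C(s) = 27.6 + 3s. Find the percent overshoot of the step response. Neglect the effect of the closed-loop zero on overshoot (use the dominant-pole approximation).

3.85%

Forward path: (27.6 + 3s)·3/(s(s+4.1)). The closed-loop characteristic equation is s² + (4.1 + 3·3)s + 3·27.6 = 0.
That is s² + 13.1s + 82.8 = 0, so ω_n = 9.099 rad/s and ζ = 13.1/(2·9.099) = 0.7198.
%OS = 100·exp(−πζ/√(1−ζ²)) = 3.85%.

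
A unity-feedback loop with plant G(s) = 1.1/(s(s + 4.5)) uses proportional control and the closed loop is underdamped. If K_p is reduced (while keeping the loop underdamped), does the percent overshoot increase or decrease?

decrease

ζ = 4.5/(2√(1.1K_p)) rises as K_p falls; higher damping means less overshoot.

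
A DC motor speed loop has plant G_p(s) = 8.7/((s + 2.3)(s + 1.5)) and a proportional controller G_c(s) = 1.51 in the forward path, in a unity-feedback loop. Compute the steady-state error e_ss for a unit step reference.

The loop is type 0. Static position error constant K_pos = G_c(0)·G_p(0) = 1.51·2.522 = 3.808.
Steady-state error to a unit step: e_ss = 1/(1+K_pos) = 1/4.808 = 0.208.

0.208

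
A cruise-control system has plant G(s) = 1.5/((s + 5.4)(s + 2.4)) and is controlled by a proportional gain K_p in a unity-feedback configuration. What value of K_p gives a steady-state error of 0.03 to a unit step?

Steady-state error for a unit step on this type-0 loop is 1/(1 + K_p·G(0)).
G(0) = 0.1157. Require 1/(1 + K_p·0.1157) = 0.03, so 1 + 0.1157·K_p = 33.33.
K_p = (33.33 − 1)/0.1157 = 279.

K_p = 279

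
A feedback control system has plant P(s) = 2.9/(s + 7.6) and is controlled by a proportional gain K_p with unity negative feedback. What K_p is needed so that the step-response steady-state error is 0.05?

For a type-0 loop with proportional control, e_ss = 1/(1 + K_p·P(0)).
P(0) = 0.3816. Require 1/(1 + K_p·0.3816) = 0.05, so 1 + 0.3816·K_p = 20.
K_p = (20 − 1)/0.3816 = 49.8.

K_p = 49.8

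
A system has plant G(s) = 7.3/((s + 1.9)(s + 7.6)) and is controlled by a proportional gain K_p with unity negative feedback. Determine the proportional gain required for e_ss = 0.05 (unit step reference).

For a type-0 loop with proportional control, e_ss = 1/(1 + K_p·G(0)).
G(0) = 0.5055. Require 1/(1 + K_p·0.5055) = 0.05, so 1 + 0.5055·K_p = 20.
K_p = (20 − 1)/0.5055 = 37.6.

K_p = 37.6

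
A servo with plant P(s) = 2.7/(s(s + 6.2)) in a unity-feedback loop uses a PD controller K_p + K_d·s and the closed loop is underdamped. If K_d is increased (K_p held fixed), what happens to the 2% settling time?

Characteristic equation s² + (6.2 + 2.7K_d)s + 2.7K_p = 0: raising K_d increases ζω_n = (6.2+2.7K_d)/2 while the loop stays underdamped, so T_s ≈ 4/(ζω_n) decreases.

decrease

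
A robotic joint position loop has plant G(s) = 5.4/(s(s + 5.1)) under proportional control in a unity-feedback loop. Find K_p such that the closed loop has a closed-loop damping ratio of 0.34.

K_p = 10.4

Closed-loop characteristic equation: s² + 5.1s + K_p·5.4 = 0.
So ω_n = √(5.4K_p) and 2ζω_n = 5.1, giving ζ = 5.1/(2√(5.4K_p)).
Setting ζ = 0.34: √(5.4K_p) = 5.1/(2·0.34) = 7.5, so K_p = 56.25/5.4 = 10.4.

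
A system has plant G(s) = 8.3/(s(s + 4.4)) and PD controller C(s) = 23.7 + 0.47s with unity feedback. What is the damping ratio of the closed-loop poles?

ζ = 0.296

Forward path: (23.7 + 0.47s)·8.3/(s(s+4.4)). The closed-loop characteristic equation is s² + (4.4 + 8.3·0.47)s + 8.3·23.7 = 0.
That is s² + 8.301s + 196.7 = 0, so ω_n = 14.03 rad/s and ζ = 8.301/(2·14.03) = 0.2959.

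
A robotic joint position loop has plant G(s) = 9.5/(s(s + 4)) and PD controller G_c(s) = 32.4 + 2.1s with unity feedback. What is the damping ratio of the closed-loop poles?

Forward path: (32.4 + 2.1s)·9.5/(s(s+4)). The closed-loop characteristic equation is s² + (4 + 9.5·2.1)s + 9.5·32.4 = 0.
That is s² + 23.95s + 307.8 = 0, so ω_n = 17.54 rad/s and ζ = 23.95/(2·17.54) = 0.6826.

ζ = 0.683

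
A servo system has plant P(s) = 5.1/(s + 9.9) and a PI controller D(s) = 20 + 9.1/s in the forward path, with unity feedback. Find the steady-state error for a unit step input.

0

The open loop D(s)P(s) has a pole at the origin (type 1), so the static position error constant is infinite and e_ss = 1/(1+∞) = 0.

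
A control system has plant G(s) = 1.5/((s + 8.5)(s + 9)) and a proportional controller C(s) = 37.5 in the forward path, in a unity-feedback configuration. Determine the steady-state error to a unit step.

0.576

The loop is type 0. Static position error constant K_pos = C(0)·G(0) = 37.5·0.01961 = 0.7353.
Steady-state error to a unit step: e_ss = 1/(1+K_pos) = 1/1.735 = 0.576.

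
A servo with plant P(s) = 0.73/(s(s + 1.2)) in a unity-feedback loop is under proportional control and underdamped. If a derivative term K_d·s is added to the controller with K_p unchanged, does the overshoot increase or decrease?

With PD the characteristic equation becomes s² + (a + K·K_d)s + K·K_p = 0; the damping term grows, ζ rises, overshoot falls.

decrease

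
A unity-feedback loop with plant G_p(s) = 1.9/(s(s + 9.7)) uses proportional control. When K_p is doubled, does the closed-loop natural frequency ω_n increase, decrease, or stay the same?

ω_n = √(1.9·K_p), which grows with K_p.

increase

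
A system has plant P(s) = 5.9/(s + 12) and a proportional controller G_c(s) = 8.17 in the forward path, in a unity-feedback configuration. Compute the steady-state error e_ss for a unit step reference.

0.199

The loop is type 0. Static position error constant K_pos = G_c(0)·P(0) = 8.17·0.4917 = 4.017.
Steady-state error to a unit step: e_ss = 1/(1+K_pos) = 1/5.017 = 0.199.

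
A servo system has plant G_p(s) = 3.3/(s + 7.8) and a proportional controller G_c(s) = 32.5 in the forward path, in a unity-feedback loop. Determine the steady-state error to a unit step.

0.0678

The loop is type 0. Static position error constant K_pos = G_c(0)·G_p(0) = 32.5·0.4231 = 13.75.
Steady-state error to a unit step: e_ss = 1/(1+K_pos) = 1/14.75 = 0.0678.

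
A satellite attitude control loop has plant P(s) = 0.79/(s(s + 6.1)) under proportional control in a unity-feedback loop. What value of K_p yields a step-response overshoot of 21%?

K_p = 59.5

From %OS = 100·exp(−πζ/√(1−ζ²)) = 21%, ζ = −ln(0.21)/√(π²+ln²(0.21)) = 0.4449.
Characteristic equation s² + 6.1s + 0.79K_p = 0 gives ζ = 6.1/(2√(0.79K_p)).
Setting ζ = 0.4449: √(0.79K_p) = 6.1/(2·0.4449) = 6.856, so K_p = 47/0.79 = 59.5.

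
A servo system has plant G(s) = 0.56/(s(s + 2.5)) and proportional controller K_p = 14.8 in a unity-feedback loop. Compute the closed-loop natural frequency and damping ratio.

ω_n = 2.88 rad/s, ζ = 0.434

With unity feedback the closed-loop characteristic equation is s² + 2.5s + 14.8·0.56 = s² + 2.5s + 8.288 = 0.
Matching s² + 2ζω_n s + ω_n²: ω_n = √8.288 = 2.879 rad/s and 2ζω_n = 2.5, so ζ = 2.5/(2·2.879) = 0.434.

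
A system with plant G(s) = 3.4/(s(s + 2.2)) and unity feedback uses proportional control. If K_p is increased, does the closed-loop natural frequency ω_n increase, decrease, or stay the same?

ω_n = √(3.4·K_p), which grows with K_p.

increase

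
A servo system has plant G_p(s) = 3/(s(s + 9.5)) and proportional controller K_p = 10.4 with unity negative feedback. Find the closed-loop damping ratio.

ζ = 0.85

1 + K_p·G_p(s) = 0 gives s² + 9.5s + 31.2 = 0.
So ω_n² = 31.2 ⇒ ω_n = 5.586 rad/s, and ζ = 9.5/(2ω_n) = 0.85.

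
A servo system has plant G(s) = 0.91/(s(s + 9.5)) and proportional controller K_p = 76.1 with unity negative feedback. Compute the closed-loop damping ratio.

ζ = 0.571

With unity feedback the closed-loop characteristic equation is s² + 9.5s + 76.1·0.91 = s² + 9.5s + 69.25 = 0.
So ω_n² = 69.25 ⇒ ω_n = 8.322 rad/s, and ζ = 9.5/(2ω_n) = 0.571.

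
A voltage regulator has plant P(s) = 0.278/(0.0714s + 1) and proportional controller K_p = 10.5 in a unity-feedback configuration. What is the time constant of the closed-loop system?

Closed loop: T(s) = K_p·P/(1+K_p·P) = 2.919/(0.0714s + 1 + 2.919), with pole at s = −(1 + 2.919)/0.0714 = −54.89.
Closed-loop time constant τ = 1/54.89 = 0.0182 s.

τ = 0.0182 s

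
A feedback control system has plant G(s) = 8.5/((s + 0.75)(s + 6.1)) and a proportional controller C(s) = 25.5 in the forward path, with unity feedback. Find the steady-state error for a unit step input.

0.0207

The loop is type 0. Static position error constant K_pos = C(0)·G(0) = 25.5·1.858 = 47.38.
Steady-state error to a unit step: e_ss = 1/(1+K_pos) = 1/48.38 = 0.0207.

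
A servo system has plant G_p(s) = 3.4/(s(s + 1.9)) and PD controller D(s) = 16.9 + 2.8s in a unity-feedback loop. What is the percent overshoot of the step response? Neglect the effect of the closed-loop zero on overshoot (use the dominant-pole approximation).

2.74%

Forward path: (16.9 + 2.8s)·3.4/(s(s+1.9)). The closed-loop characteristic equation is s² + (1.9 + 3.4·2.8)s + 3.4·16.9 = 0.
That is s² + 11.42s + 57.46 = 0, so ω_n = 7.58 rad/s and ζ = 11.42/(2·7.58) = 0.7533.
%OS = 100·exp(−πζ/√(1−ζ²)) = 2.74%.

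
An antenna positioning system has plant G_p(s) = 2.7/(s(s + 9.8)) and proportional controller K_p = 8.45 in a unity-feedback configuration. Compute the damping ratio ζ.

1 + K_p·G_p(s) = 0 gives s² + 9.8s + 22.82 = 0.
Matching s² + 2ζω_n s + ω_n²: ω_n = √22.82 = 4.777 rad/s and 2ζω_n = 9.8, so ζ = 9.8/(2·4.777) = 1.03.

ζ = 1.03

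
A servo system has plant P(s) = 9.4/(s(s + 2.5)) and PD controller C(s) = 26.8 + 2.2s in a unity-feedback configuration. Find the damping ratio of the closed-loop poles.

Forward path: (26.8 + 2.2s)·9.4/(s(s+2.5)). The closed-loop characteristic equation is s² + (2.5 + 9.4·2.2)s + 9.4·26.8 = 0.
That is s² + 23.18s + 251.9 = 0, so ω_n = 15.87 rad/s and ζ = 23.18/(2·15.87) = 0.7302.

ζ = 0.73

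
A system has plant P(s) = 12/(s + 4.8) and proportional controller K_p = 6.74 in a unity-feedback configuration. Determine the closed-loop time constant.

Closed-loop transfer function: T(s) = K_p·P(s)/(1 + K_p·P(s)) = 80.88/(s + 4.8 + 80.88) = 80.88/(s + 85.68).
Time constant τ = 1/85.68 = 0.0117 s.

τ = 0.0117 s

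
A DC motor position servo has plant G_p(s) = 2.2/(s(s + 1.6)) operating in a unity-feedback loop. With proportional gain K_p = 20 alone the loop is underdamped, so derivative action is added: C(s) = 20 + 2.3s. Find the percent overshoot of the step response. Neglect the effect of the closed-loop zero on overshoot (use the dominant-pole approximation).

Forward path: (20 + 2.3s)·2.2/(s(s+1.6)). The closed-loop characteristic equation is s² + (1.6 + 2.2·2.3)s + 2.2·20 = 0.
That is s² + 6.66s + 44 = 0, so ω_n = 6.633 rad/s and ζ = 6.66/(2·6.633) = 0.502.
%OS = 100·exp(−πζ/√(1−ζ²)) = 16.1%.

16.1%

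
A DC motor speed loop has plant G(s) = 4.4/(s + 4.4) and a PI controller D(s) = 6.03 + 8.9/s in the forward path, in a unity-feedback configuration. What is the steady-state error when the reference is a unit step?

The open loop D(s)G(s) has a pole at the origin (type 1), so the static position error constant is infinite and e_ss = 1/(1+∞) = 0.

0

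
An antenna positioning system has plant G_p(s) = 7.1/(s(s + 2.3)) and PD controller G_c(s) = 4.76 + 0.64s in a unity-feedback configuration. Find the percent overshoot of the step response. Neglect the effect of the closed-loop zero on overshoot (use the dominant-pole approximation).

Forward path: (4.76 + 0.64s)·7.1/(s(s+2.3)). The closed-loop characteristic equation is s² + (2.3 + 7.1·0.64)s + 7.1·4.76 = 0.
That is s² + 6.844s + 33.8 = 0, so ω_n = 5.813 rad/s and ζ = 6.844/(2·5.813) = 0.5886.
%OS = 100·exp(−πζ/√(1−ζ²)) = 10.2%.

10.2%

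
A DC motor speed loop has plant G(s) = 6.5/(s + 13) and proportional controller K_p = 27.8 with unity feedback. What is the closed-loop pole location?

Closed-loop transfer function: T(s) = K_p·G(s)/(1 + K_p·G(s)) = 180.7/(s + 13 + 180.7) = 180.7/(s + 193.7).
The closed-loop pole is at s = −193.7.

s = -193.7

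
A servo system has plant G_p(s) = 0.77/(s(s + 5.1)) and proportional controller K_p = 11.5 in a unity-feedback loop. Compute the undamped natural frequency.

ω_n = 2.98 rad/s

1 + K_p·G_p(s) = 0 gives s² + 5.1s + 8.855 = 0.
Matching s² + 2ζω_n s + ω_n²: ω_n = √8.855 = 2.976 rad/s and 2ζω_n = 5.1, so ζ = 5.1/(2·2.976) = 0.857.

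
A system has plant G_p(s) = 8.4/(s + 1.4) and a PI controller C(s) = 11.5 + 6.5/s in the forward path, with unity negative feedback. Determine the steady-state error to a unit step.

The open loop C(s)G_p(s) has a pole at the origin (type 1), so the static position error constant is infinite and e_ss = 1/(1+∞) = 0.

0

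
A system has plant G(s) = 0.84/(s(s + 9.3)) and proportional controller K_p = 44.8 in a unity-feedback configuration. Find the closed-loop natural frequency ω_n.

The closed-loop denominator is s(s+9.3) + 44.8·0.84 = s² + 9.3s + 37.63.
Matching s² + 2ζω_n s + ω_n²: ω_n = √37.63 = 6.134 rad/s and 2ζω_n = 9.3, so ζ = 9.3/(2·6.134) = 0.758.

ω_n = 6.13 rad/s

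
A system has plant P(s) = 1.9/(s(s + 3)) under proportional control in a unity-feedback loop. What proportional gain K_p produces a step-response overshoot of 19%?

K_p = 5.42

From %OS = 100·exp(−πζ/√(1−ζ²)) = 19%, ζ = −ln(0.19)/√(π²+ln²(0.19)) = 0.4673.
Characteristic equation s² + 3s + 1.9K_p = 0 gives ζ = 3/(2√(1.9K_p)).
Setting ζ = 0.4673: √(1.9K_p) = 3/(2·0.4673) = 3.21, so K_p = 10.3/1.9 = 5.42.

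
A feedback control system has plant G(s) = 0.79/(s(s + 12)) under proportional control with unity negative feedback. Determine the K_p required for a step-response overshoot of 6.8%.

K_p = 108

From %OS = 100·exp(−πζ/√(1−ζ²)) = 6.8%, ζ = −ln(0.068)/√(π²+ln²(0.068)) = 0.6502.
Characteristic equation s² + 12s + 0.79K_p = 0 gives ζ = 12/(2√(0.79K_p)).
Setting ζ = 0.6502: √(0.79K_p) = 12/(2·0.6502) = 9.229, so K_p = 85.17/0.79 = 108.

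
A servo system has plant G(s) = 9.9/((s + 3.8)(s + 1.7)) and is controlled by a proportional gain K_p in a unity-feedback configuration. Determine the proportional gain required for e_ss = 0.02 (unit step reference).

For a type-0 loop with proportional control, e_ss = 1/(1 + K_p·G(0)).
G(0) = 1.533. Require 1/(1 + K_p·1.533) = 0.02, so 1 + 1.533·K_p = 50.
K_p = (50 − 1)/1.533 = 32.

K_p = 32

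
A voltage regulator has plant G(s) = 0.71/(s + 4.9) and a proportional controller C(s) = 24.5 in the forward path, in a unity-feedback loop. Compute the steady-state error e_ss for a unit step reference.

The loop is type 0. Static position error constant K_pos = C(0)·G(0) = 24.5·0.1449 = 3.55.
Steady-state error to a unit step: e_ss = 1/(1+K_pos) = 1/4.55 = 0.22.

0.22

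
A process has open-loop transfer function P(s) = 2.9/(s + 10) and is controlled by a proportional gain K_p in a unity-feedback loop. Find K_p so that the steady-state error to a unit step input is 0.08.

Steady-state error for a unit step on this type-0 loop is 1/(1 + K_p·P(0)).
P(0) = 0.29. Require 1/(1 + K_p·0.29) = 0.08, so 1 + 0.29·K_p = 12.5.
K_p = (12.5 − 1)/0.29 = 39.7.

K_p = 39.7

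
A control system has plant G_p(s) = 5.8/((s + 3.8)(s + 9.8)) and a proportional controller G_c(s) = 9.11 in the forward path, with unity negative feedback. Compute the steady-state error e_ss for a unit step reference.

0.413

The loop is type 0. Static position error constant K_pos = G_c(0)·G_p(0) = 9.11·0.1557 = 1.419.
Steady-state error to a unit step: e_ss = 1/(1+K_pos) = 1/2.419 = 0.413.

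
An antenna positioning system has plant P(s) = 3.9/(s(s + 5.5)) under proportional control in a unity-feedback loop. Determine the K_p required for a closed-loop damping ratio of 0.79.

Closed-loop characteristic equation: s² + 5.5s + K_p·3.9 = 0.
So ω_n = √(3.9K_p) and 2ζω_n = 5.5, giving ζ = 5.5/(2√(3.9K_p)).
Setting ζ = 0.79: √(3.9K_p) = 5.5/(2·0.79) = 3.481, so K_p = 12.12/3.9 = 3.11.

K_p = 3.11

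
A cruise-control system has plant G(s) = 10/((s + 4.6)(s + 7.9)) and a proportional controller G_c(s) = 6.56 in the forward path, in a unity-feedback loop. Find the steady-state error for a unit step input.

The loop is type 0. Static position error constant K_pos = G_c(0)·G(0) = 6.56·0.2752 = 1.805.
Steady-state error to a unit step: e_ss = 1/(1+K_pos) = 1/2.805 = 0.356.

0.356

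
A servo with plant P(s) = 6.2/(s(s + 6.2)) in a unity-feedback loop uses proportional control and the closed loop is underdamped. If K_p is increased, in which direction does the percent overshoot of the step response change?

increase

Characteristic equation s² + 6.2s + K_p·6.2 = 0: raising K_p raises ω_n while 2ζω_n = 6.2 is fixed, so ζ falls and overshoot grows.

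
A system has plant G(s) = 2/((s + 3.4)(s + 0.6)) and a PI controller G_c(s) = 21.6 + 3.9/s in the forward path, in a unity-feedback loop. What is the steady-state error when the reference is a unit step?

The open loop G_c(s)G(s) has a pole at the origin (type 1), so the static position error constant is infinite and e_ss = 1/(1+∞) = 0.

0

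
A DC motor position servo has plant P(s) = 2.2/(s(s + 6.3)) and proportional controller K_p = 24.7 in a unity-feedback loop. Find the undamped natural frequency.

1 + K_p·P(s) = 0 gives s² + 6.3s + 54.34 = 0.
Matching s² + 2ζω_n s + ω_n²: ω_n = √54.34 = 7.372 rad/s and 2ζω_n = 6.3, so ζ = 6.3/(2·7.372) = 0.427.

ω_n = 7.37 rad/s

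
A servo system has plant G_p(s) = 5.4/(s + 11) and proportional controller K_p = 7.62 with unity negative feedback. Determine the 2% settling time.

Closed-loop transfer function: T(s) = K_p·G_p(s)/(1 + K_p·G_p(s)) = 41.15/(s + 11 + 41.15) = 41.15/(s + 52.15).
Time constant τ = 1/52.15 = 0.01918 s, so the 2% settling time is about 4τ = 0.0767 s.

T_s ≈ 0.0767 s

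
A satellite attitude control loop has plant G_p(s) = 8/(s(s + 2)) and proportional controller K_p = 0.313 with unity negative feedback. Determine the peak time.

T_p = 2.56 s

The closed-loop denominator s² + 2s + 2.504 gives ω_n = √2.504 = 1.582 and ζ = 2/(2ω_n) = 0.632.
Damped frequency ω_d = ω_n√(1−ζ²) = 1.226 rad/s, so peak time T_p = π/ω_d = 2.56 s.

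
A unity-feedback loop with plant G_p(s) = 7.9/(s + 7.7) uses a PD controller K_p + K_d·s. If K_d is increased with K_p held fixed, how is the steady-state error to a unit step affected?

unchanged

At s = 0 the derivative term contributes nothing: C(0) = K_p regardless of K_d, so K_pos = K_p·G_p(0) and e_ss are unchanged.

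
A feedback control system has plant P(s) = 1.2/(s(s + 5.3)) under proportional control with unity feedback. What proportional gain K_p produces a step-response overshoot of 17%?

From %OS = 100·exp(−πζ/√(1−ζ²)) = 17%, ζ = −ln(0.17)/√(π²+ln²(0.17)) = 0.4913.
Characteristic equation s² + 5.3s + 1.2K_p = 0 gives ζ = 5.3/(2√(1.2K_p)).
Setting ζ = 0.4913: √(1.2K_p) = 5.3/(2·0.4913) = 5.394, so K_p = 29.1/1.2 = 24.2.

K_p = 24.2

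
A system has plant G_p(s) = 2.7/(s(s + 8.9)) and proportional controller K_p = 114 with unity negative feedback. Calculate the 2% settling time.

The closed-loop denominator s² + 8.9s + 307.8 gives ω_n = √307.8 = 17.54 and ζ = 8.9/(2ω_n) = 0.2536.
2% settling time T_s ≈ 4/(ζω_n) = 4/4.45 = 0.899 s.

T_s ≈ 0.899 s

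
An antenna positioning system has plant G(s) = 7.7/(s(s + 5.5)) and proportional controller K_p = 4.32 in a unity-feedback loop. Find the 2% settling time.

T_s ≈ 1.45 s

The closed-loop denominator s² + 5.5s + 33.26 gives ω_n = √33.26 = 5.767 and ζ = 5.5/(2ω_n) = 0.4768.
2% settling time T_s ≈ 4/(ζω_n) = 4/2.75 = 1.45 s.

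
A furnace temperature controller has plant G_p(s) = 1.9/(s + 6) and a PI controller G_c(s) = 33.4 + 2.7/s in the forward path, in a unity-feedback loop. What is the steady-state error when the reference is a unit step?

0

The open loop G_c(s)G_p(s) has a pole at the origin (type 1), so the static position error constant is infinite and e_ss = 1/(1+∞) = 0.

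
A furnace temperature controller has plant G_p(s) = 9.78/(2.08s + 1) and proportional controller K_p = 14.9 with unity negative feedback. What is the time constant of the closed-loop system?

τ = 0.0142 s

Closed loop: T(s) = K_p·G_p/(1+K_p·G_p) = 145.7/(2.08s + 1 + 145.7), with pole at s = −(1 + 145.7)/2.08 = −70.54.
Closed-loop time constant τ = 1/70.54 = 0.0142 s.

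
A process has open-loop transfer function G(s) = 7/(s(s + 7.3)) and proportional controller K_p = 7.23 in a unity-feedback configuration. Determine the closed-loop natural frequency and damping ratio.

With unity feedback the closed-loop characteristic equation is s² + 7.3s + 7.23·7 = s² + 7.3s + 50.61 = 0.
So ω_n² = 50.61 ⇒ ω_n = 7.114 rad/s, and ζ = 7.3/(2ω_n) = 0.513.

ω_n = 7.11 rad/s, ζ = 0.513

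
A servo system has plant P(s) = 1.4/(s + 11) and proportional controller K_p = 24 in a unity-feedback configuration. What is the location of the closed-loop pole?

Closed-loop transfer function: T(s) = K_p·P(s)/(1 + K_p·P(s)) = 33.6/(s + 11 + 33.6) = 33.6/(s + 44.6).
The closed-loop pole is at s = −44.6.

s = -44.6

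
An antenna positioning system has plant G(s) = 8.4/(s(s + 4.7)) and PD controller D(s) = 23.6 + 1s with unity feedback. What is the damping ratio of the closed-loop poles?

Forward path: (23.6 + 1s)·8.4/(s(s+4.7)). The closed-loop characteristic equation is s² + (4.7 + 8.4·1)s + 8.4·23.6 = 0.
That is s² + 13.1s + 198.2 = 0, so ω_n = 14.08 rad/s and ζ = 13.1/(2·14.08) = 0.4652.

ζ = 0.465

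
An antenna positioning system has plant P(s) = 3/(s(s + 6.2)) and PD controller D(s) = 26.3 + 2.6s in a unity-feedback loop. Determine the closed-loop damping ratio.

Forward path: (26.3 + 2.6s)·3/(s(s+6.2)). The closed-loop characteristic equation is s² + (6.2 + 3·2.6)s + 3·26.3 = 0.
That is s² + 14s + 78.9 = 0, so ω_n = 8.883 rad/s and ζ = 14/(2·8.883) = 0.7881.

ζ = 0.788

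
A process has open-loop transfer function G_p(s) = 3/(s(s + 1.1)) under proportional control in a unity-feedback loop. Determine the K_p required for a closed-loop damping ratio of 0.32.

Closed-loop characteristic equation: s² + 1.1s + K_p·3 = 0.
So ω_n = √(3K_p) and 2ζω_n = 1.1, giving ζ = 1.1/(2√(3K_p)).
Setting ζ = 0.32: √(3K_p) = 1.1/(2·0.32) = 1.719, so K_p = 2.954/3 = 0.985.

K_p = 0.985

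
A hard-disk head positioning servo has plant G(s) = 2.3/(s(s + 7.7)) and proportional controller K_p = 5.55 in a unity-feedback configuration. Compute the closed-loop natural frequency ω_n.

1 + K_p·G(s) = 0 gives s² + 7.7s + 12.76 = 0.
So ω_n² = 12.76 ⇒ ω_n = 3.573 rad/s, and ζ = 7.7/(2ω_n) = 1.08.

ω_n = 3.57 rad/s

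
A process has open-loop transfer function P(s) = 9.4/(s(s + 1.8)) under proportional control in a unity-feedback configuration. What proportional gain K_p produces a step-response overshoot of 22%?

K_p = 0.457

From %OS = 100·exp(−πζ/√(1−ζ²)) = 22%, ζ = −ln(0.22)/√(π²+ln²(0.22)) = 0.4342.
Characteristic equation s² + 1.8s + 9.4K_p = 0 gives ζ = 1.8/(2√(9.4K_p)).
Setting ζ = 0.4342: √(9.4K_p) = 1.8/(2·0.4342) = 2.073, so K_p = 4.297/9.4 = 0.457.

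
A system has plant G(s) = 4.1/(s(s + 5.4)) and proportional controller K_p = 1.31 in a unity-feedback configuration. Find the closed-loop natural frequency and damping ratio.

ω_n = 2.32 rad/s, ζ = 1.17

1 + K_p·G(s) = 0 gives s² + 5.4s + 5.371 = 0.
Matching s² + 2ζω_n s + ω_n²: ω_n = √5.371 = 2.318 rad/s and 2ζω_n = 5.4, so ζ = 5.4/(2·2.318) = 1.17.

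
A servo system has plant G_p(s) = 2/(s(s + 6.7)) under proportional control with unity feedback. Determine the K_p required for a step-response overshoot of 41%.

K_p = 75.3

From %OS = 100·exp(−πζ/√(1−ζ²)) = 41%, ζ = −ln(0.41)/√(π²+ln²(0.41)) = 0.273.
Characteristic equation s² + 6.7s + 2K_p = 0 gives ζ = 6.7/(2√(2K_p)).
Setting ζ = 0.273: √(2K_p) = 6.7/(2·0.273) = 12.27, so K_p = 150.6/2 = 75.3.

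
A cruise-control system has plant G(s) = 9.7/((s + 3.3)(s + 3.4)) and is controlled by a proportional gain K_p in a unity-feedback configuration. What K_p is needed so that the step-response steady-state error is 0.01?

K_p = 115

For a type-0 loop with proportional control, e_ss = 1/(1 + K_p·G(0)).
G(0) = 0.8645. Require 1/(1 + K_p·0.8645) = 0.01, so 1 + 0.8645·K_p = 100.
K_p = (100 − 1)/0.8645 = 115.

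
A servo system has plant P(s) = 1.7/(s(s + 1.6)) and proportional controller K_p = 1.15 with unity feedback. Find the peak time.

The closed-loop denominator s² + 1.6s + 1.955 gives ω_n = √1.955 = 1.398 and ζ = 1.6/(2ω_n) = 0.5722.
Damped frequency ω_d = ω_n√(1−ζ²) = 1.147 rad/s, so peak time T_p = π/ω_d = 2.74 s.

T_p = 2.74 s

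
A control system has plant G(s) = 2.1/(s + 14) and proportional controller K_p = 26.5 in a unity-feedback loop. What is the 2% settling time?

Closed-loop transfer function: T(s) = K_p·G(s)/(1 + K_p·G(s)) = 55.65/(s + 14 + 55.65) = 55.65/(s + 69.65).
Time constant τ = 1/69.65 = 0.01436 s, so the 2% settling time is about 4τ = 0.0574 s.

T_s ≈ 0.0574 s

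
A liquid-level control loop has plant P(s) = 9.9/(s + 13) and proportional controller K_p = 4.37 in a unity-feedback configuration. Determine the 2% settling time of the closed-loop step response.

T_s ≈ 0.0711 s

Closed-loop transfer function: T(s) = K_p·P(s)/(1 + K_p·P(s)) = 43.26/(s + 13 + 43.26) = 43.26/(s + 56.26).
Time constant τ = 1/56.26 = 0.01777 s, so the 2% settling time is about 4τ = 0.0711 s.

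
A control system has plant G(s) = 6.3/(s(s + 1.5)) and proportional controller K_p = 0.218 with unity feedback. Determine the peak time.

The closed-loop denominator s² + 1.5s + 1.373 gives ω_n = √1.373 = 1.172 and ζ = 1.5/(2ω_n) = 0.64.
Damped frequency ω_d = ω_n√(1−ζ²) = 0.9005 rad/s, so peak time T_p = π/ω_d = 3.49 s.

T_p = 3.49 s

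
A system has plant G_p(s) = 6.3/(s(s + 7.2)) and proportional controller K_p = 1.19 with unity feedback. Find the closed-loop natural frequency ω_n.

The closed-loop denominator is s(s+7.2) + 1.19·6.3 = s² + 7.2s + 7.497.
Matching s² + 2ζω_n s + ω_n²: ω_n = √7.497 = 2.738 rad/s and 2ζω_n = 7.2, so ζ = 7.2/(2·2.738) = 1.31.

ω_n = 2.74 rad/s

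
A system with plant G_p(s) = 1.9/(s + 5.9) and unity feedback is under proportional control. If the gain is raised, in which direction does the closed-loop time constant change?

The closed-loop bandwidth 5.9+K_p·1.9 grows with K_p, so τ shrinks.

decrease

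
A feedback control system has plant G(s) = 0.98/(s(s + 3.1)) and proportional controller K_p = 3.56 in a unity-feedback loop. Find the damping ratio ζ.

The closed-loop denominator is s(s+3.1) + 3.56·0.98 = s² + 3.1s + 3.489.
So ω_n² = 3.489 ⇒ ω_n = 1.868 rad/s, and ζ = 3.1/(2ω_n) = 0.83.

ζ = 0.83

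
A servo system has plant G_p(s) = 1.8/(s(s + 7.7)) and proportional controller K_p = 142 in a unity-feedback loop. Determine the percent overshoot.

From 1 + K_pG_p(s) = 0: s² + 7.7s + 255.6 = 0 ⇒ ω_n = 15.99, ζ = 0.2408.
%OS = 100·exp(−πζ/√(1−ζ²)) = 100·exp(−π·0.2408/√0.942) = 45.9%.

45.9%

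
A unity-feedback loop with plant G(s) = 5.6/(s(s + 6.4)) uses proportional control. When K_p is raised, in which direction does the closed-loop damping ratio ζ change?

ζ = 6.4/(2√(5.6K_p)); increasing K_p raises the denominator, so ζ falls.

decrease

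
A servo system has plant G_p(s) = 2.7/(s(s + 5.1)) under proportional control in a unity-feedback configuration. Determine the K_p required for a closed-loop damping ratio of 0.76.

Closed-loop characteristic equation: s² + 5.1s + K_p·2.7 = 0.
So ω_n = √(2.7K_p) and 2ζω_n = 5.1, giving ζ = 5.1/(2√(2.7K_p)).
Setting ζ = 0.76: √(2.7K_p) = 5.1/(2·0.76) = 3.355, so K_p = 11.26/2.7 = 4.17.

K_p = 4.17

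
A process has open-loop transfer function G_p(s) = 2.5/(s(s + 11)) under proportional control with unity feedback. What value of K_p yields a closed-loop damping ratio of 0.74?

K_p = 22.1

Closed-loop characteristic equation: s² + 11s + K_p·2.5 = 0.
So ω_n = √(2.5K_p) and 2ζω_n = 11, giving ζ = 11/(2√(2.5K_p)).
Setting ζ = 0.74: √(2.5K_p) = 11/(2·0.74) = 7.432, so K_p = 55.24/2.5 = 22.1.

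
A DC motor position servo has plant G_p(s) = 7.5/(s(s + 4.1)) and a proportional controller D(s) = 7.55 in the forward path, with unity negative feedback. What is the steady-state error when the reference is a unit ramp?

0.0724

The loop has one pole at the origin (type 1). Velocity error constant K_v = lim_{s→0} s·D(s)G_p(s) = 7.55·7.5/4.1 = 13.81.
Steady-state error to a unit ramp: e_ss = 1/K_v = 0.0724.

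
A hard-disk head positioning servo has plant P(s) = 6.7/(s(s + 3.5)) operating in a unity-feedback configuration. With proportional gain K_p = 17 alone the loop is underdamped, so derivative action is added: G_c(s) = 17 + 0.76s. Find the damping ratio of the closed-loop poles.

Forward path: (17 + 0.76s)·6.7/(s(s+3.5)). The closed-loop characteristic equation is s² + (3.5 + 6.7·0.76)s + 6.7·17 = 0.
That is s² + 8.592s + 113.9 = 0, so ω_n = 10.67 rad/s and ζ = 8.592/(2·10.67) = 0.4025.

ζ = 0.403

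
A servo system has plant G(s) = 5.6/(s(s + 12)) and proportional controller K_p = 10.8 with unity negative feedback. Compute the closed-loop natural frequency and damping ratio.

ω_n = 7.78 rad/s, ζ = 0.772

With unity feedback the closed-loop characteristic equation is s² + 12s + 10.8·5.6 = s² + 12s + 60.48 = 0.
So ω_n² = 60.48 ⇒ ω_n = 7.777 rad/s, and ζ = 12/(2ω_n) = 0.772.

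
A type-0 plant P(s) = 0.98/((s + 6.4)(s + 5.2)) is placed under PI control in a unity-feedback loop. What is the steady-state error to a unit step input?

The PI controller's integrator makes the forward path type 1, so e_ss to a step is zero.

0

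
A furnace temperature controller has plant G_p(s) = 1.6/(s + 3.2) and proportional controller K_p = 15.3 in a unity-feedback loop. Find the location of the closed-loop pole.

s = -27.68

Closed-loop transfer function: T(s) = K_p·G_p(s)/(1 + K_p·G_p(s)) = 24.48/(s + 3.2 + 24.48) = 24.48/(s + 27.68).
The closed-loop pole is at s = −27.68.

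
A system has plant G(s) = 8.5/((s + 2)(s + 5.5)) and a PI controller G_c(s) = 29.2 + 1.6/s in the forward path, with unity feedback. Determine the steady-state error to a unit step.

0

The open loop G_c(s)G(s) has a pole at the origin (type 1), so the static position error constant is infinite and e_ss = 1/(1+∞) = 0.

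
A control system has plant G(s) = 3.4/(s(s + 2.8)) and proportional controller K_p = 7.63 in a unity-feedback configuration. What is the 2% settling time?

Closed-loop characteristic equation: s² + 2.8s + 25.94 = 0, so ω_n = 5.093 rad/s and ζ = 2.8/(2·5.093) = 0.2749.
2% settling time T_s ≈ 4/(ζω_n) = 4/1.4 = 2.86 s.

T_s ≈ 2.86 s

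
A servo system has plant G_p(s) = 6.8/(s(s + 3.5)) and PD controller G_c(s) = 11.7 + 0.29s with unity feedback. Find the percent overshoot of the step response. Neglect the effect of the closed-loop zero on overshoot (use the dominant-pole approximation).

Forward path: (11.7 + 0.29s)·6.8/(s(s+3.5)). The closed-loop characteristic equation is s² + (3.5 + 6.8·0.29)s + 6.8·11.7 = 0.
That is s² + 5.472s + 79.56 = 0, so ω_n = 8.92 rad/s and ζ = 5.472/(2·8.92) = 0.3067.
%OS = 100·exp(−πζ/√(1−ζ²)) = 36.3%.

36.3%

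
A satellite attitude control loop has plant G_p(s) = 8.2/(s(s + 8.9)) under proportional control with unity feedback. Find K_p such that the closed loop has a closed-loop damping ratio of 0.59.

K_p = 6.94

Closed-loop characteristic equation: s² + 8.9s + K_p·8.2 = 0.
So ω_n = √(8.2K_p) and 2ζω_n = 8.9, giving ζ = 8.9/(2√(8.2K_p)).
Setting ζ = 0.59: √(8.2K_p) = 8.9/(2·0.59) = 7.542, so K_p = 56.89/8.2 = 6.94.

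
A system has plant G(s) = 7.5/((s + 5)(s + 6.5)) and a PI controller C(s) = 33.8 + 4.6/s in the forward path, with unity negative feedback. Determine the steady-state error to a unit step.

0

The open loop C(s)G(s) has a pole at the origin (type 1), so the static position error constant is infinite and e_ss = 1/(1+∞) = 0.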